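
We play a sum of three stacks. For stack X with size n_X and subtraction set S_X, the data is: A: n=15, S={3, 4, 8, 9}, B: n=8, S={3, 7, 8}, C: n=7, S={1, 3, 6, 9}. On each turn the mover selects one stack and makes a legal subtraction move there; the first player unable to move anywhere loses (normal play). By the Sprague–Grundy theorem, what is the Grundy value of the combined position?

0

Stack A, S = {3, 4, 8, 9}:
n :  0  1  2  3  4  5  6  7  8  9 10 11 12 13 14 15
G :  0  0  0  1  1  1  2  0  2  3  1  3  0  0  0  1
G_A(15) = 1.
Stack B, S = {3, 7, 8}:
n : 0 1 2 3 4 5 6 7 8
G : 0 0 0 1 1 1 0 2 2
G_B(8) = 2.
Stack C, S = {1, 3, 6, 9}:
n : 0 1 2 3 4 5 6 7
G : 0 1 0 1 0 1 2 3
G_C(7) = 3.
Combined Grundy value = 1 ⊕ 2 ⊕ 3 = 0.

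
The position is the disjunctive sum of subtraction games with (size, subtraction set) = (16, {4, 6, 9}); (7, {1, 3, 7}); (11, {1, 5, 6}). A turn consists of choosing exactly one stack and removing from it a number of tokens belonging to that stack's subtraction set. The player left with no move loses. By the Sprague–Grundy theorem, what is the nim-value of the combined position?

1

Stack A, S = {4, 6, 9}:
n :  0  1  2  3  4  5  6  7  8  9 10 11 12 13 14 15 16
G :  0  0  0  0  1  1  1  1  2  2  2  2  3  0  0  0  0
G_A(16) = 0.
Stack B, S = {1, 3, 7}:
G(0) = 0
G(1) = mex{0} = 1
G(2) = mex{1} = 0
G(3) = mex{0,0} = 1
G(4) = mex{1,1} = 0
G(5) = mex{0,0} = 1
G(6) = mex{1,1} = 0
G(7) = mex{0,0,0} = 1
G_B(7) = 1.
Stack C, S = {1, 5, 6}:
G(0) = 0
G(1) = mex{0} = 1
G(2) = mex{1} = 0
G(3) = mex{0} = 1
G(4) = mex{1} = 0
G(5) = mex{0,0} = 1
G(6) = mex{1,1,0} = 2
G(7) = mex{2,0,1} = 3
G(8) = mex{3,1,0} = 2
G(9) = mex{2,0,1} = 3
G(10) = mex{3,1,0} = 2
G(11) = mex{2,2,1} = 0
G_C(11) = 0.
Combined Grundy value = 0 ⊕ 1 ⊕ 0 = 1.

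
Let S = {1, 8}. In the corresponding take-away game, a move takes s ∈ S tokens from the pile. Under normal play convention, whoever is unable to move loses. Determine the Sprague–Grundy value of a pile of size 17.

2

n :  0  1  2  3  4  5  6  7  8  9 10 11 12 13 14 15 16 17
G :  0  1  0  1  0  1  0  1  2  0  1  0  1  0  1  0  1  2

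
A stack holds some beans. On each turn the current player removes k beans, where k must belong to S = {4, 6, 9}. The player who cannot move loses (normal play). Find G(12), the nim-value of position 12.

n :  0  1  2  3  4  5  6  7  8  9 10 11 12
G :  0  0  0  0  1  1  1  1  2  2  2  2  3

3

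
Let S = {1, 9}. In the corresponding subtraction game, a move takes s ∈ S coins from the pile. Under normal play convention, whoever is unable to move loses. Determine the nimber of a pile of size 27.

n :  0  1  2  3  4  5  6  7  8  9 10 11 12 13 14 15 16 17 18 19 20 21 22 23 24 25 26 27
G :  0  1  0  1  0  1  0  1  0  1  0  1  0  1  0  1  0  1  0  1  0  1  0  1  0  1  0  1

1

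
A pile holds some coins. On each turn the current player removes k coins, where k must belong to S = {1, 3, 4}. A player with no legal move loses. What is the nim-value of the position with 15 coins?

1

n :  0  1  2  3  4  5  6  7  8  9 10 11 12 13 14 15
G :  0  1  0  1  2  3  2  0  1  0  1  2  3  2  0  1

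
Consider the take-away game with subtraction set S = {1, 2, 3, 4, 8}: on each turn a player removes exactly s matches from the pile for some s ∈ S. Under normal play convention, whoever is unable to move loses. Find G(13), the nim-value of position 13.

3

G(0) = 0
G(1) = mex{0} = 1
G(2) = mex{1,0} = 2
G(3) = mex{2,1,0} = 3
G(4) = mex{3,2,1,0} = 4
G(5) = mex{4,3,2,1} = 0
G(6) = mex{0,4,3,2} = 1
G(7) = mex{1,0,4,3} = 2
G(8) = mex{2,1,0,4,0} = 3
G(9) = mex{3,2,1,0,1} = 4
G(10) = mex{4,3,2,1,2} = 0
G(11) = mex{0,4,3,2,3} = 1
G(12) = mex{1,0,4,3,4} = 2
G(13) = mex{2,1,0,4,0} = 3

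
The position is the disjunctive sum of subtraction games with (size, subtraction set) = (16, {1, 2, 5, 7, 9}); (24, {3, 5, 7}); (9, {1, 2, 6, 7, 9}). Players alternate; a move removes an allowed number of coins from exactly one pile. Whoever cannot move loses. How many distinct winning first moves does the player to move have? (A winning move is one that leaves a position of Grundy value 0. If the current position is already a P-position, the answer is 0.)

2

Pile A, S = {1, 2, 5, 7, 9}:
G(0) = 0
G(1) = mex{0} = 1
G(2) = mex{1,0} = 2
G(3) = mex{2,1} = 0
G(4) = mex{0,2} = 1
G(5) = mex{1,0,0} = 2
G(6) = mex{2,1,1} = 0
G(7) = mex{0,2,2,0} = 1
G(8) = mex{1,0,0,1} = 2
G(9) = mex{2,1,1,2,0} = 3
G(10) = mex{3,2,2,0,1} = 4
G(11) = mex{4,3,0,1,2} = 5
G(12) = mex{5,4,1,2,0} = 3
G(13) = mex{3,5,2,0,1} = 4
G(14) = mex{4,3,3,1,2} = 0
G(15) = mex{0,4,4,2,0} = 1
G(16) = mex{1,0,5,3,1} = 2
G_A(16) = 2.
Pile B, S = {3, 5, 7}:
n :  0  1  2  3  4  5  6  7  8  9 10 11 12 13 14 15 16 17 18 19 20 21 22 23 24
G :  0  0  0  1  1  1  2  2  2  3  0  0  0  1  1  1  2  2  2  3  0  0  0  1  1
G_B(24) = 1.
Pile C, S = {1, 2, 6, 7, 9}:
n : 0 1 2 3 4 5 6 7 8 9
G : 0 1 2 0 1 2 3 4 0 1
G_C(9) = 1.
Combined Grundy value = 2 ⊕ 1 ⊕ 1 = 2.
A winning move leaves total XOR = 0, i.e. changes one component's Grundy value g to g ⊕ X where X is the current total.
Pile A: need g' = 2⊕2 = 0. Options: 16−1→G=1, 16−2→G=0, 16−5→G=5, 16−7→G=3, 16−9→G=1. Hits: 1.
Pile B: need g' = 1⊕2 = 3. Options: 24−3→G=0, 24−5→G=3, 24−7→G=2. Hits: 1.
Pile C: need g' = 1⊕2 = 3. Options: 9−1→G=0, 9−2→G=4, 9−6→G=0, 9−7→G=2, 9−9→G=0. Hits: 0.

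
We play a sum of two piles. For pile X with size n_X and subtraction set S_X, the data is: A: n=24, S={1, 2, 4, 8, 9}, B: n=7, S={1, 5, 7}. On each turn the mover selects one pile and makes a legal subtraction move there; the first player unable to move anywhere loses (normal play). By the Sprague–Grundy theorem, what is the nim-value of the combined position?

Pile A, S = {1, 2, 4, 8, 9}:
n :  0  1  2  3  4  5  6  7  8  9 10 11 12 13 14 15 16 17 18 19 20 21 22 23 24
G :  0  1  2  0  1  2  0  1  2  3  4  5  3  0  1  2  0  1  2  0  1  2  3  4  5
G_A(24) = 5.
Pile B, S = {1, 5, 7}:
n : 0 1 2 3 4 5 6 7
G : 0 1 0 1 0 1 0 1
G_B(7) = 1.
Combined Grundy value = 5 ⊕ 1 = 4.

4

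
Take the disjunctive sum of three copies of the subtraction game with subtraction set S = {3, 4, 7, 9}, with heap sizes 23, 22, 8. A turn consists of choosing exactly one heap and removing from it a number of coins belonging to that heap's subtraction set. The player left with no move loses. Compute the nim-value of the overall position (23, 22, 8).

All heaps use S = {3, 4, 7, 9}:
n :  0  1  2  3  4  5  6  7  8  9 10 11 12 13 14 15 16 17 18 19 20 21 22 23
G :  0  0  0  1  1  1  2  2  2  3  3  3  0  0  0  1  1  1  2  2  2  3  3  3
Heap A: G(23) = 3.
Heap B: G(22) = 3.
Heap C: G(8) = 2.
Combined Grundy value = 3 ⊕ 3 ⊕ 2 = 2.

2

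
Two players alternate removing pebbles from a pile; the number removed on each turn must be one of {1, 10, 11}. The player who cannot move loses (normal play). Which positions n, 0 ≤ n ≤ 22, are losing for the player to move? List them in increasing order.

0, 2, 4, 6, 8, 20, 22

n :  0  1  2  3  4  5  6  7  8  9 10 11 12 13 14 15 16 17 18 19 20 21 22
G :  0  1  0  1  0  1  0  1  0  1  2  3  2  3  2  3  2  3  2  3  0  1  0
P-positions are exactly the n with G(n) = 0.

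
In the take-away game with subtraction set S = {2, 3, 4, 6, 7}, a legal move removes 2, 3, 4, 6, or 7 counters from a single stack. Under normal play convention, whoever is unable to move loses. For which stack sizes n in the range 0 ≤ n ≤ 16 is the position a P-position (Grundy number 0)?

0, 1, 9, 10

n :  0  1  2  3  4  5  6  7  8  9 10 11 12 13 14 15 16
G :  0  0  1  1  2  2  3  3  4  0  0  1  1  2  2  3  3
P-positions are exactly the n with G(n) = 0.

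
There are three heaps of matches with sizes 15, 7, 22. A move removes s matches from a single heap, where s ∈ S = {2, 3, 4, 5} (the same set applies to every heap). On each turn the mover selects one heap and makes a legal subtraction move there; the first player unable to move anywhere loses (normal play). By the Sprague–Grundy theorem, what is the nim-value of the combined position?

0

All heaps use S = {2, 3, 4, 5}:
n :  0  1  2  3  4  5  6  7  8  9 10 11 12 13 14 15 16 17 18 19 20 21 22
G :  0  0  1  1  2  2  3  0  0  1  1  2  2  3  0  0  1  1  2  2  3  0  0
Heap A: G(15) = 0.
Heap B: G(7) = 0.
Heap C: G(22) = 0.
Combined Grundy value = 0 ⊕ 0 ⊕ 0 = 0.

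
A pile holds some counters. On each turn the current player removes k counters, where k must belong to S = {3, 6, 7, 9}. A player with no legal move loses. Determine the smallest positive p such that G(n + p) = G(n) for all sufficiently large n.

n :  0  1  2  3  4  5  6  7  8  9 10 11 12 13 14 15 16 17 18 19 20 21 22 23 24 25
G :  0  0  0  1  1  1  2  2  2  3  3  3  0  0  0  1  1  1  2  2  2  3  3  3  0  0
G(n+12) = G(n) holds for n = 0,…,8 (a full window of length max(S) = 9), so the sequence is purely periodic with period 12.

12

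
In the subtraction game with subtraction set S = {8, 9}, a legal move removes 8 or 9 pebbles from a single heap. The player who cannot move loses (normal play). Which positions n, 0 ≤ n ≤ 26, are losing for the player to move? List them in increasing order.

n :  0  1  2  3  4  5  6  7  8  9 10 11 12 13 14 15 16 17 18 19 20 21 22 23 24 25 26
G :  0  0  0  0  0  0  0  0  1  1  1  1  1  1  1  1  2  0  0  0  0  0  0  0  0  1  1
P-positions are exactly the n with G(n) = 0.

0, 1, 2, 3, 4, 5, 6, 7, 17, 18, 19, 20, 21, 22, 23, 24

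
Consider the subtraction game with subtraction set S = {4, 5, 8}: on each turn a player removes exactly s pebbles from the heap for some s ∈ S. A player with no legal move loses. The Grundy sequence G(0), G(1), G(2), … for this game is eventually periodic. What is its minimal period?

G(0) = 0
G(1) = mex{} = 0
G(2) = mex{} = 0
G(3) = mex{} = 0
G(4) = mex{0} = 1
G(5) = mex{0,0} = 1
G(6) = mex{0,0} = 1
G(7) = mex{0,0} = 1
G(8) = mex{1,0,0} = 2
G(9) = mex{1,1,0} = 2
G(10) = mex{1,1,0} = 2
G(11) = mex{1,1,0} = 2
G(12) = mex{2,1,1} = 0
G(13) = mex{2,2,1} = 0
G(14) = mex{2,2,1} = 0
G(15) = mex{2,2,1} = 0
G(16) = mex{0,2,2} = 1
G(17) = mex{0,0,2} = 1
G(18) = mex{0,0,2} = 1
G(19) = mex{0,0,2} = 1
G(20) = mex{1,0,0} = 2
G(21) = mex{1,1,0} = 2
G(22) = mex{1,1,0} = 2
G(23) = mex{1,1,0} = 2
G(24) = mex{2,1,1} = 0
G(25) = mex{2,2,1} = 0
G(n+12) = G(n) holds for n = 0,…,7 (a full window of length max(S) = 8), so the sequence is purely periodic with period 12.

12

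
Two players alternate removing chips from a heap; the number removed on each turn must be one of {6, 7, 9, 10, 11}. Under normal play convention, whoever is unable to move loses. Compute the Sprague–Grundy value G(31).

G(0) = 0
G(1) = mex{} = 0
G(2) = mex{} = 0
G(3) = mex{} = 0
G(4) = mex{} = 0
G(5) = mex{} = 0
G(6) = mex{0} = 1
G(7) = mex{0,0} = 1
G(8) = mex{0,0} = 1
G(9) = mex{0,0,0} = 1
G(10) = mex{0,0,0,0} = 1
G(11) = mex{0,0,0,0,0} = 1
G(12) = mex{1,0,0,0,0} = 2
G(13) = mex{1,1,0,0,0} = 2
G(14) = mex{1,1,0,0,0} = 2
G(15) = mex{1,1,1,0,0} = 2
G(16) = mex{1,1,1,1,0} = 2
G(17) = mex{1,1,1,1,1} = 0
G(18) = mex{2,1,1,1,1} = 0
G(19) = mex{2,2,1,1,1} = 0
G(20) = mex{2,2,1,1,1} = 0
G(21) = mex{2,2,2,1,1} = 0
G(22) = mex{2,2,2,2,1} = 0
G(23) = mex{0,2,2,2,2} = 1
G(24) = mex{0,0,2,2,2} = 1
G(25) = mex{0,0,2,2,2} = 1
G(26) = mex{0,0,0,2,2} = 1
G(27) = mex{0,0,0,0,2} = 1
G(28) = mex{0,0,0,0,0} = 1
G(29) = mex{1,0,0,0,0} = 2
G(30) = mex{1,1,0,0,0} = 2
G(31) = mex{1,1,0,0,0} = 2

2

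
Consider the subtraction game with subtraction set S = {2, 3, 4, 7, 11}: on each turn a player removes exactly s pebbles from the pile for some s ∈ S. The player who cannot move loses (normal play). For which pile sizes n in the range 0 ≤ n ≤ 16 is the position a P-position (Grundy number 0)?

0, 1, 6, 14, 15

n :  0  1  2  3  4  5  6  7  8  9 10 11 12 13 14 15 16
G :  0  0  1  1  2  2  0  3  1  4  2  5  3  3  0  0  1
P-positions are exactly the n with G(n) = 0.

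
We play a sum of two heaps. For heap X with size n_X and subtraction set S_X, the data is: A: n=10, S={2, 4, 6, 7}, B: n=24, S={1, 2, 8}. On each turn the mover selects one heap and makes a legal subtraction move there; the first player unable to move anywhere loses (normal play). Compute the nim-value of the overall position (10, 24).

0

Heap A, S = {2, 4, 6, 7}:
G(0) = 0
G(1) = mex{} = 0
G(2) = mex{0} = 1
G(3) = mex{0} = 1
G(4) = mex{1,0} = 2
G(5) = mex{1,0} = 2
G(6) = mex{2,1,0} = 3
G(7) = mex{2,1,0,0} = 3
G(8) = mex{3,2,1,0} = 4
G(9) = mex{3,2,1,1} = 0
G(10) = mex{4,3,2,1} = 0
G_A(10) = 0.
Heap B, S = {1, 2, 8}:
G(0) = 0
G(1) = mex{0} = 1
G(2) = mex{1,0} = 2
G(3) = mex{2,1} = 0
G(4) = mex{0,2} = 1
G(5) = mex{1,0} = 2
G(6) = mex{2,1} = 0
G(7) = mex{0,2} = 1
G(8) = mex{1,0,0} = 2
G(9) = mex{2,1,1} = 0
G(10) = mex{0,2,2} = 1
G(11) = mex{1,0,0} = 2
G(12) = mex{2,1,1} = 0
G(13) = mex{0,2,2} = 1
G(14) = mex{1,0,0} = 2
G(15) = mex{2,1,1} = 0
G(16) = mex{0,2,2} = 1
G(17) = mex{1,0,0} = 2
G(18) = mex{2,1,1} = 0
G(19) = mex{0,2,2} = 1
G(20) = mex{1,0,0} = 2
G(21) = mex{2,1,1} = 0
G(22) = mex{0,2,2} = 1
G(23) = mex{1,0,0} = 2
G(24) = mex{2,1,1} = 0
G_B(24) = 0.
Combined Grundy value = 0 ⊕ 0 = 0.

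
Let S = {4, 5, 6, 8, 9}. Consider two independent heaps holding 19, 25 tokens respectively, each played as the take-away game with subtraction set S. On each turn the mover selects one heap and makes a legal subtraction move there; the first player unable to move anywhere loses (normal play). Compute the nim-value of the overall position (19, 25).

2

All heaps use S = {4, 5, 6, 8, 9}:
n :  0  1  2  3  4  5  6  7  8  9 10 11 12 13 14 15 16 17 18 19 20 21 22 23 24 25
G :  0  0  0  0  1  1  1  1  2  2  2  2  3  0  0  0  0  1  1  1  1  2  2  2  2  3
Heap A: G(19) = 1.
Heap B: G(25) = 3.
Combined Grundy value = 1 ⊕ 3 = 2.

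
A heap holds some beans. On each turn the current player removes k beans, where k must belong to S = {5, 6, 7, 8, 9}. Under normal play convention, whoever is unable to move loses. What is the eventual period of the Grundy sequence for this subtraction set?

14

n :  0  1  2  3  4  5  6  7  8  9 10 11 12 13 14 15 16 17 18 19 20 21 22 23 24 25 26 27 28 29
G :  0  0  0  0  0  1  1  1  1  1  2  2  2  2  0  0  0  0  0  1  1  1  1  1  2  2  2  2  0  0
G(n+14) = G(n) holds for n = 0,…,8 (a full window of length max(S) = 9), so the sequence is purely periodic with period 14.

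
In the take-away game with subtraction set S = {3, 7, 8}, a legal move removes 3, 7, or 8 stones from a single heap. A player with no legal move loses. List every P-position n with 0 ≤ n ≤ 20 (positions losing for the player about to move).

G(0) = 0
G(1) = mex{} = 0
G(2) = mex{} = 0
G(3) = mex{0} = 1
G(4) = mex{0} = 1
G(5) = mex{0} = 1
G(6) = mex{1} = 0
G(7) = mex{1,0} = 2
G(8) = mex{1,0,0} = 2
G(9) = mex{0,0,0} = 1
G(10) = mex{2,1,0} = 3
G(11) = mex{2,1,1} = 0
G(12) = mex{1,1,1} = 0
G(13) = mex{3,0,1} = 2
G(14) = mex{0,2,0} = 1
G(15) = mex{0,2,2} = 1
G(16) = mex{2,1,2} = 0
G(17) = mex{1,3,1} = 0
G(18) = mex{1,0,3} = 2
G(19) = mex{0,0,0} = 1
G(20) = mex{0,2,0} = 1
P-positions are exactly the n with G(n) = 0.

0, 1, 2, 6, 11, 12, 16, 17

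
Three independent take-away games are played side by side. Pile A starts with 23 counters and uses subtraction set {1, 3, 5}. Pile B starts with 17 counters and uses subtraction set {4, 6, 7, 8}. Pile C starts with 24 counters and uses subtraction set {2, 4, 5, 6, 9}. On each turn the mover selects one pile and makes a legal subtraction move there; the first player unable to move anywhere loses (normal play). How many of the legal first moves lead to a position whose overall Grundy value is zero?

Pile A, S = {1, 3, 5}:
G(0) = 0
G(1) = mex{0} = 1
G(2) = mex{1} = 0
G(3) = mex{0,0} = 1
G(4) = mex{1,1} = 0
G(5) = mex{0,0,0} = 1
G(6) = mex{1,1,1} = 0
G(7) = mex{0,0,0} = 1
G(8) = mex{1,1,1} = 0
G(9) = mex{0,0,0} = 1
G(10) = mex{1,1,1} = 0
G(11) = mex{0,0,0} = 1
G(12) = mex{1,1,1} = 0
G(13) = mex{0,0,0} = 1
G(14) = mex{1,1,1} = 0
G(15) = mex{0,0,0} = 1
G(16) = mex{1,1,1} = 0
G(17) = mex{0,0,0} = 1
G(18) = mex{1,1,1} = 0
G(19) = mex{0,0,0} = 1
G(20) = mex{1,1,1} = 0
G(21) = mex{0,0,0} = 1
G(22) = mex{1,1,1} = 0
G(23) = mex{0,0,0} = 1
G_A(23) = 1.
Pile B, S = {4, 6, 7, 8}:
n :  0  1  2  3  4  5  6  7  8  9 10 11 12 13 14 15 16 17
G :  0  0  0  0  1  1  1  1  2  2  2  2  0  0  0  0  1  1
G_B(17) = 1.
Pile C, S = {2, 4, 5, 6, 9}:
G(0) = 0
G(1) = mex{} = 0
G(2) = mex{0} = 1
G(3) = mex{0} = 1
G(4) = mex{1,0} = 2
G(5) = mex{1,0,0} = 2
G(6) = mex{2,1,0,0} = 3
G(7) = mex{2,1,1,0} = 3
G(8) = mex{3,2,1,1} = 0
G(9) = mex{3,2,2,1,0} = 4
G(10) = mex{0,3,2,2,0} = 1
G(11) = mex{4,3,3,2,1} = 0
G(12) = mex{1,0,3,3,1} = 2
G(13) = mex{0,4,0,3,2} = 1
G(14) = mex{2,1,4,0,2} = 3
G(15) = mex{1,0,1,4,3} = 2
G(16) = mex{3,2,0,1,3} = 4
G(17) = mex{2,1,2,0,0} = 3
G(18) = mex{4,3,1,2,4} = 0
G(19) = mex{3,2,3,1,1} = 0
G(20) = mex{0,4,2,3,0} = 1
G(21) = mex{0,3,4,2,2} = 1
G(22) = mex{1,0,3,4,1} = 2
G(23) = mex{1,0,0,3,3} = 2
G(24) = mex{2,1,0,0,2} = 3
G_C(24) = 3.
Combined Grundy value = 1 ⊕ 1 ⊕ 3 = 3.
A winning move leaves total XOR = 0, i.e. changes one component's Grundy value g to g ⊕ X where X is the current total.
Pile A: need g' = 1⊕3 = 2. Options: 23−1→G=0, 23−3→G=0, 23−5→G=0. Hits: 0.
Pile B: need g' = 1⊕3 = 2. Options: 17−4→G=0, 17−6→G=2, 17−7→G=2, 17−8→G=2. Hits: 3.
Pile C: need g' = 3⊕3 = 0. Options: 24−2→G=2, 24−4→G=1, 24−5→G=0, 24−6→G=0, 24−9→G=2. Hits: 2.

5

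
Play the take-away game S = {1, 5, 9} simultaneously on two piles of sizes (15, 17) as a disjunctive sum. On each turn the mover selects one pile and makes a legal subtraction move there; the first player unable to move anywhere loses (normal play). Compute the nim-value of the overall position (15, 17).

All piles use S = {1, 5, 9}:
G(0) = 0
G(1) = mex{0} = 1
G(2) = mex{1} = 0
G(3) = mex{0} = 1
G(4) = mex{1} = 0
G(5) = mex{0,0} = 1
G(6) = mex{1,1} = 0
G(7) = mex{0,0} = 1
G(8) = mex{1,1} = 0
G(9) = mex{0,0,0} = 1
G(10) = mex{1,1,1} = 0
G(11) = mex{0,0,0} = 1
G(12) = mex{1,1,1} = 0
G(13) = mex{0,0,0} = 1
G(14) = mex{1,1,1} = 0
G(15) = mex{0,0,0} = 1
G(16) = mex{1,1,1} = 0
G(17) = mex{0,0,0} = 1
Pile A: G(15) = 1.
Pile B: G(17) = 1.
Combined Grundy value = 1 ⊕ 1 = 0.

0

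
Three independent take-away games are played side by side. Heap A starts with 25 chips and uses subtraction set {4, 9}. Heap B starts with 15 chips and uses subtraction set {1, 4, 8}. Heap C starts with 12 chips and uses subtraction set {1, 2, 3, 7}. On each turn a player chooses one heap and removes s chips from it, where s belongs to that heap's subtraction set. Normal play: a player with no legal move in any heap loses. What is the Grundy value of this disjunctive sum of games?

Heap A, S = {4, 9}:
n :  0  1  2  3  4  5  6  7  8  9 10 11 12 13 14 15 16 17 18 19 20 21 22 23 24 25
G :  0  0  0  0  1  1  1  1  0  2  2  2  1  0  0  0  0  1  1  1  1  0  2  2  2  1
G_A(25) = 1.
Heap B, S = {1, 4, 8}:
n :  0  1  2  3  4  5  6  7  8  9 10 11 12 13 14 15
G :  0  1  0  1  2  0  1  0  1  2  3  2  0  1  0  1
G_B(15) = 1.
Heap C, S = {1, 2, 3, 7}:
G(0) = 0
G(1) = mex{0} = 1
G(2) = mex{1,0} = 2
G(3) = mex{2,1,0} = 3
G(4) = mex{3,2,1} = 0
G(5) = mex{0,3,2} = 1
G(6) = mex{1,0,3} = 2
G(7) = mex{2,1,0,0} = 3
G(8) = mex{3,2,1,1} = 0
G(9) = mex{0,3,2,2} = 1
G(10) = mex{1,0,3,3} = 2
G(11) = mex{2,1,0,0} = 3
G(12) = mex{3,2,1,1} = 0
G_C(12) = 0.
Combined Grundy value = 1 ⊕ 1 ⊕ 0 = 0.

0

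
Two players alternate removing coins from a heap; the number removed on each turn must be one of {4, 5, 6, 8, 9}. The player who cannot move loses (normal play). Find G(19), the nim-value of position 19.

n :  0  1  2  3  4  5  6  7  8  9 10 11 12 13 14 15 16 17 18 19
G :  0  0  0  0  1  1  1  1  2  2  2  2  3  0  0  0  0  1  1  1

1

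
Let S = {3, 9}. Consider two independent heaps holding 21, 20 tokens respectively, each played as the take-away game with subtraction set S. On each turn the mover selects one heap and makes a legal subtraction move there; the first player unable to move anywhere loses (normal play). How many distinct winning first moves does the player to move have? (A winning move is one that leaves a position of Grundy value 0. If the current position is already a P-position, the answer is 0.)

4

All heaps use S = {3, 9}:
n :  0  1  2  3  4  5  6  7  8  9 10 11 12 13 14 15 16 17 18 19 20 21
G :  0  0  0  1  1  1  0  0  0  1  1  1  0  0  0  1  1  1  0  0  0  1
Heap A: G(21) = 1.
Heap B: G(20) = 0.
Combined Grundy value = 1 ⊕ 0 = 1.
A winning move leaves total XOR = 0, i.e. changes one component's Grundy value g to g ⊕ X where X is the current total.
Heap A: need g' = 1⊕1 = 0. Options: 21−3→G=0, 21−9→G=0. Hits: 2.
Heap B: need g' = 0⊕1 = 1. Options: 20−3→G=1, 20−9→G=1. Hits: 2.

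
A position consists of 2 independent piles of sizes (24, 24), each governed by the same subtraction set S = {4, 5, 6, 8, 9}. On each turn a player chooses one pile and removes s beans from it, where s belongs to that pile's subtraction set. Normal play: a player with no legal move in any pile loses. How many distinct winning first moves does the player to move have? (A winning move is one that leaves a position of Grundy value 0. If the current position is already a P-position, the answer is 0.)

0

All piles use S = {4, 5, 6, 8, 9}:
G(0) = 0
G(1) = mex{} = 0
G(2) = mex{} = 0
G(3) = mex{} = 0
G(4) = mex{0} = 1
G(5) = mex{0,0} = 1
G(6) = mex{0,0,0} = 1
G(7) = mex{0,0,0} = 1
G(8) = mex{1,0,0,0} = 2
G(9) = mex{1,1,0,0,0} = 2
G(10) = mex{1,1,1,0,0} = 2
G(11) = mex{1,1,1,0,0} = 2
G(12) = mex{2,1,1,1,0} = 3
G(13) = mex{2,2,1,1,1} = 0
G(14) = mex{2,2,2,1,1} = 0
G(15) = mex{2,2,2,1,1} = 0
G(16) = mex{3,2,2,2,1} = 0
G(17) = mex{0,3,2,2,2} = 1
G(18) = mex{0,0,3,2,2} = 1
G(19) = mex{0,0,0,2,2} = 1
G(20) = mex{0,0,0,3,2} = 1
G(21) = mex{1,0,0,0,3} = 2
G(22) = mex{1,1,0,0,0} = 2
G(23) = mex{1,1,1,0,0} = 2
G(24) = mex{1,1,1,0,0} = 2
Pile A: G(24) = 2.
Pile B: G(24) = 2.
Combined Grundy value = 2 ⊕ 2 = 0.
A winning move leaves total XOR = 0, i.e. changes one component's Grundy value g to g ⊕ X where X is the current total.
Pile A: target g' = 2⊕0 = 2, but every legal move changes the Grundy value (mex property), so 0 moves.
Pile B: target g' = 2⊕0 = 2, but every legal move changes the Grundy value (mex property), so 0 moves.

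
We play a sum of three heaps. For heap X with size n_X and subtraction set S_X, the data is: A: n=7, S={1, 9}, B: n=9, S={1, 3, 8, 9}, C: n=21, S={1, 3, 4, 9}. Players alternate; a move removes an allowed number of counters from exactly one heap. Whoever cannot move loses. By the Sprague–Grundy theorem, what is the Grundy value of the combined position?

Heap A, S = {1, 9}:
n : 0 1 2 3 4 5 6 7
G : 0 1 0 1 0 1 0 1
G_A(7) = 1.
Heap B, S = {1, 3, 8, 9}:
n : 0 1 2 3 4 5 6 7 8 9
G : 0 1 0 1 0 1 0 1 2 3
G_B(9) = 3.
Heap C, S = {1, 3, 4, 9}:
n :  0  1  2  3  4  5  6  7  8  9 10 11 12 13 14 15 16 17 18 19 20 21
G :  0  1  0  1  2  3  2  0  1  4  3  2  0  1  0  1  2  3  2  0  1  4
G_C(21) = 4.
Combined Grundy value = 1 ⊕ 3 ⊕ 4 = 6.

6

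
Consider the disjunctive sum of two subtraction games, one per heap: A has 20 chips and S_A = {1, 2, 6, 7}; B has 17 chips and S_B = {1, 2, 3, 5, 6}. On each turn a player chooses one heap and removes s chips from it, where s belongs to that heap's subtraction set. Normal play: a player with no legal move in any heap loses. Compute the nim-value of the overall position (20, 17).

0

Heap A, S = {1, 2, 6, 7}:
G(0) = 0
G(1) = mex{0} = 1
G(2) = mex{1,0} = 2
G(3) = mex{2,1} = 0
G(4) = mex{0,2} = 1
G(5) = mex{1,0} = 2
G(6) = mex{2,1,0} = 3
G(7) = mex{3,2,1,0} = 4
G(8) = mex{4,3,2,1} = 0
G(9) = mex{0,4,0,2} = 1
G(10) = mex{1,0,1,0} = 2
G(11) = mex{2,1,2,1} = 0
G(12) = mex{0,2,3,2} = 1
G(13) = mex{1,0,4,3} = 2
G(14) = mex{2,1,0,4} = 3
G(15) = mex{3,2,1,0} = 4
G(16) = mex{4,3,2,1} = 0
G(17) = mex{0,4,0,2} = 1
G(18) = mex{1,0,1,0} = 2
G(19) = mex{2,1,2,1} = 0
G(20) = mex{0,2,3,2} = 1
G_A(20) = 1.
Heap B, S = {1, 2, 3, 5, 6}:
n :  0  1  2  3  4  5  6  7  8  9 10 11 12 13 14 15 16 17
G :  0  1  2  3  0  1  2  3  0  1  2  3  0  1  2  3  0  1
G_B(17) = 1.
Combined Grundy value = 1 ⊕ 1 = 0.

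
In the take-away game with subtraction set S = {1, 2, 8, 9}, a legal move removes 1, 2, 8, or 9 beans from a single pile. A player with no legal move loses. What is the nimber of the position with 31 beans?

1

G(0) = 0
G(1) = mex{0} = 1
G(2) = mex{1,0} = 2
G(3) = mex{2,1} = 0
G(4) = mex{0,2} = 1
G(5) = mex{1,0} = 2
G(6) = mex{2,1} = 0
G(7) = mex{0,2} = 1
G(8) = mex{1,0,0} = 2
G(9) = mex{2,1,1,0} = 3
G(10) = mex{3,2,2,1} = 0
G(11) = mex{0,3,0,2} = 1
G(12) = mex{1,0,1,0} = 2
G(13) = mex{2,1,2,1} = 0
G(14) = mex{0,2,0,2} = 1
G(15) = mex{1,0,1,0} = 2
G(16) = mex{2,1,2,1} = 0
G(17) = mex{0,2,3,2} = 1
G(18) = mex{1,0,0,3} = 2
G(19) = mex{2,1,1,0} = 3
G(20) = mex{3,2,2,1} = 0
G(21) = mex{0,3,0,2} = 1
G(22) = mex{1,0,1,0} = 2
G(23) = mex{2,1,2,1} = 0
G(24) = mex{0,2,0,2} = 1
G(25) = mex{1,0,1,0} = 2
G(26) = mex{2,1,2,1} = 0
G(27) = mex{0,2,3,2} = 1
G(28) = mex{1,0,0,3} = 2
G(29) = mex{2,1,1,0} = 3
G(30) = mex{3,2,2,1} = 0
G(31) = mex{0,3,0,2} = 1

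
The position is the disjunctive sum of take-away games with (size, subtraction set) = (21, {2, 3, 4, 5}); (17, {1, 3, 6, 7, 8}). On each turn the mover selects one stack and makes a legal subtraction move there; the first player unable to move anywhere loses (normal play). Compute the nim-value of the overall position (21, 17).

0

Stack A, S = {2, 3, 4, 5}:
G(0) = 0
G(1) = mex{} = 0
G(2) = mex{0} = 1
G(3) = mex{0,0} = 1
G(4) = mex{1,0,0} = 2
G(5) = mex{1,1,0,0} = 2
G(6) = mex{2,1,1,0} = 3
G(7) = mex{2,2,1,1} = 0
G(8) = mex{3,2,2,1} = 0
G(9) = mex{0,3,2,2} = 1
G(10) = mex{0,0,3,2} = 1
G(11) = mex{1,0,0,3} = 2
G(12) = mex{1,1,0,0} = 2
G(13) = mex{2,1,1,0} = 3
G(14) = mex{2,2,1,1} = 0
G(15) = mex{3,2,2,1} = 0
G(16) = mex{0,3,2,2} = 1
G(17) = mex{0,0,3,2} = 1
G(18) = mex{1,0,0,3} = 2
G(19) = mex{1,1,0,0} = 2
G(20) = mex{2,1,1,0} = 3
G(21) = mex{2,2,1,1} = 0
G_A(21) = 0.
Stack B, S = {1, 3, 6, 7, 8}:
G(0) = 0
G(1) = mex{0} = 1
G(2) = mex{1} = 0
G(3) = mex{0,0} = 1
G(4) = mex{1,1} = 0
G(5) = mex{0,0} = 1
G(6) = mex{1,1,0} = 2
G(7) = mex{2,0,1,0} = 3
G(8) = mex{3,1,0,1,0} = 2
G(9) = mex{2,2,1,0,1} = 3
G(10) = mex{3,3,0,1,0} = 2
G(11) = mex{2,2,1,0,1} = 3
G(12) = mex{3,3,2,1,0} = 4
G(13) = mex{4,2,3,2,1} = 0
G(14) = mex{0,3,2,3,2} = 1
G(15) = mex{1,4,3,2,3} = 0
G(16) = mex{0,0,2,3,2} = 1
G(17) = mex{1,1,3,2,3} = 0
G_B(17) = 0.
Combined Grundy value = 0 ⊕ 0 = 0.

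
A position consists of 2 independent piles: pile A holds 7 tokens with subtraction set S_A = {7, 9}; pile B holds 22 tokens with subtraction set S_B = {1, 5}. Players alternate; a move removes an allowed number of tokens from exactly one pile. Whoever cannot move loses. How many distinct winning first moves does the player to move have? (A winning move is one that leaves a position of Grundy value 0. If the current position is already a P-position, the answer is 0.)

3

Pile A, S = {7, 9}:
n : 0 1 2 3 4 5 6 7
G : 0 0 0 0 0 0 0 1
G_A(7) = 1.
Pile B, S = {1, 5}:
n :  0  1  2  3  4  5  6  7  8  9 10 11 12 13 14 15 16 17 18 19 20 21 22
G :  0  1  0  1  0  1  0  1  0  1  0  1  0  1  0  1  0  1  0  1  0  1  0
G_B(22) = 0.
Combined Grundy value = 1 ⊕ 0 = 1.
A winning move leaves total XOR = 0, i.e. changes one component's Grundy value g to g ⊕ X where X is the current total.
Pile A: need g' = 1⊕1 = 0. Options: 7−7→G=0. Hits: 1.
Pile B: need g' = 0⊕1 = 1. Options: 22−1→G=1, 22−5→G=1. Hits: 2.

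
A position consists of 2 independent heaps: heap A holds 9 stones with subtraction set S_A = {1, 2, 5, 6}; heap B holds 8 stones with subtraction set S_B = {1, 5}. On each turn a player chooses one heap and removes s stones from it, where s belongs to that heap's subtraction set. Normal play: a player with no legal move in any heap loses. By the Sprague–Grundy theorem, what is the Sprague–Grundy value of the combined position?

Heap A, S = {1, 2, 5, 6}:
n : 0 1 2 3 4 5 6 7 8 9
G : 0 1 2 0 1 2 3 0 1 2
G_A(9) = 2.
Heap B, S = {1, 5}:
n : 0 1 2 3 4 5 6 7 8
G : 0 1 0 1 0 1 0 1 0
G_B(8) = 0.
Combined Grundy value = 2 ⊕ 0 = 2.

2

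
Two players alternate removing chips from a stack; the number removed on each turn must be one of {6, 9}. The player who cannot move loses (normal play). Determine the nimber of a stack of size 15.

n :  0  1  2  3  4  5  6  7  8  9 10 11 12 13 14 15
G :  0  0  0  0  0  0  1  1  1  1  1  1  2  2  2  0

0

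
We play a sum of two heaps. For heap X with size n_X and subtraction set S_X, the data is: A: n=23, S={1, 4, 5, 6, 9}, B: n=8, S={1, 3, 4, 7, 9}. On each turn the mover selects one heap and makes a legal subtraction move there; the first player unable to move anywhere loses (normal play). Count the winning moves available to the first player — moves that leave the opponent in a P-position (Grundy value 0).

Heap A, S = {1, 4, 5, 6, 9}:
n :  0  1  2  3  4  5  6  7  8  9 10 11 12 13 14 15 16 17 18 19 20 21 22 23
G :  0  1  0  1  2  3  2  3  4  5  0  1  0  1  2  3  2  3  4  5  0  1  0  1
G_A(23) = 1.
Heap B, S = {1, 3, 4, 7, 9}:
G(0) = 0
G(1) = mex{0} = 1
G(2) = mex{1} = 0
G(3) = mex{0,0} = 1
G(4) = mex{1,1,0} = 2
G(5) = mex{2,0,1} = 3
G(6) = mex{3,1,0} = 2
G(7) = mex{2,2,1,0} = 3
G(8) = mex{3,3,2,1} = 0
G_B(8) = 0.
Combined Grundy value = 1 ⊕ 0 = 1.
A winning move leaves total XOR = 0, i.e. changes one component's Grundy value g to g ⊕ X where X is the current total.
Heap A: need g' = 1⊕1 = 0. Options: 23−1→G=0, 23−4→G=5, 23−5→G=4, 23−6→G=3, 23−9→G=2. Hits: 1.
Heap B: need g' = 0⊕1 = 1. Options: 8−1→G=3, 8−3→G=3, 8−4→G=2, 8−7→G=1. Hits: 1.

2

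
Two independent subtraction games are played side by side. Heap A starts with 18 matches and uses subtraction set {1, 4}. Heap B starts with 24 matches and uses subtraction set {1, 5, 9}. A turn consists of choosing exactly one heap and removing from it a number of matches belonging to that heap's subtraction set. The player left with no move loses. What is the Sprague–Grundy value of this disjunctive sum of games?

1

Heap A, S = {1, 4}:
G(0) = 0
G(1) = mex{0} = 1
G(2) = mex{1} = 0
G(3) = mex{0} = 1
G(4) = mex{1,0} = 2
G(5) = mex{2,1} = 0
G(6) = mex{0,0} = 1
G(7) = mex{1,1} = 0
G(8) = mex{0,2} = 1
G(9) = mex{1,0} = 2
G(10) = mex{2,1} = 0
G(11) = mex{0,0} = 1
G(12) = mex{1,1} = 0
G(13) = mex{0,2} = 1
G(14) = mex{1,0} = 2
G(15) = mex{2,1} = 0
G(16) = mex{0,0} = 1
G(17) = mex{1,1} = 0
G(18) = mex{0,2} = 1
G_A(18) = 1.
Heap B, S = {1, 5, 9}:
G(0) = 0
G(1) = mex{0} = 1
G(2) = mex{1} = 0
G(3) = mex{0} = 1
G(4) = mex{1} = 0
G(5) = mex{0,0} = 1
G(6) = mex{1,1} = 0
G(7) = mex{0,0} = 1
G(8) = mex{1,1} = 0
G(9) = mex{0,0,0} = 1
G(10) = mex{1,1,1} = 0
G(11) = mex{0,0,0} = 1
G(12) = mex{1,1,1} = 0
G(13) = mex{0,0,0} = 1
G(14) = mex{1,1,1} = 0
G(15) = mex{0,0,0} = 1
G(16) = mex{1,1,1} = 0
G(17) = mex{0,0,0} = 1
G(18) = mex{1,1,1} = 0
G(19) = mex{0,0,0} = 1
G(20) = mex{1,1,1} = 0
G(21) = mex{0,0,0} = 1
G(22) = mex{1,1,1} = 0
G(23) = mex{0,0,0} = 1
G(24) = mex{1,1,1} = 0
G_B(24) = 0.
Combined Grundy value = 1 ⊕ 0 = 1.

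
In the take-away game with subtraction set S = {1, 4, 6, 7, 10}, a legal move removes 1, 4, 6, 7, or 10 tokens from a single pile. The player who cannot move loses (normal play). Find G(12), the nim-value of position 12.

G(0) = 0
G(1) = mex{0} = 1
G(2) = mex{1} = 0
G(3) = mex{0} = 1
G(4) = mex{1,0} = 2
G(5) = mex{2,1} = 0
G(6) = mex{0,0,0} = 1
G(7) = mex{1,1,1,0} = 2
G(8) = mex{2,2,0,1} = 3
G(9) = mex{3,0,1,0} = 2
G(10) = mex{2,1,2,1,0} = 3
G(11) = mex{3,2,0,2,1} = 4
G(12) = mex{4,3,1,0,0} = 2

2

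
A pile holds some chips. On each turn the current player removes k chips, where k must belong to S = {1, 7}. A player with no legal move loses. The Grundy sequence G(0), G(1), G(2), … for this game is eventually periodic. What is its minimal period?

2

G(0) = 0
G(1) = mex{0} = 1
G(2) = mex{1} = 0
G(3) = mex{0} = 1
G(4) = mex{1} = 0
G(5) = mex{0} = 1
G(6) = mex{1} = 0
G(7) = mex{0,0} = 1
G(8) = mex{1,1} = 0
G(9) = mex{0,0} = 1
G(10) = mex{1,1} = 0
G(11) = mex{0,0} = 1
G(12) = mex{1,1} = 0
G(13) = mex{0,0} = 1
G(14) = mex{1,1} = 0
G(n+2) = G(n) holds for n = 0,…,6 (a full window of length max(S) = 7), so the sequence is purely periodic with period 2.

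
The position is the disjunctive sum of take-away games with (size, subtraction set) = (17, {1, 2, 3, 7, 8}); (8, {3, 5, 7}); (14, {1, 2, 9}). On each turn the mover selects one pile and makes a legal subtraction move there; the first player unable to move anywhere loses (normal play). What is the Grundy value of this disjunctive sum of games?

Pile A, S = {1, 2, 3, 7, 8}:
G(0) = 0
G(1) = mex{0} = 1
G(2) = mex{1,0} = 2
G(3) = mex{2,1,0} = 3
G(4) = mex{3,2,1} = 0
G(5) = mex{0,3,2} = 1
G(6) = mex{1,0,3} = 2
G(7) = mex{2,1,0,0} = 3
G(8) = mex{3,2,1,1,0} = 4
G(9) = mex{4,3,2,2,1} = 0
G(10) = mex{0,4,3,3,2} = 1
G(11) = mex{1,0,4,0,3} = 2
G(12) = mex{2,1,0,1,0} = 3
G(13) = mex{3,2,1,2,1} = 0
G(14) = mex{0,3,2,3,2} = 1
G(15) = mex{1,0,3,4,3} = 2
G(16) = mex{2,1,0,0,4} = 3
G(17) = mex{3,2,1,1,0} = 4
G_A(17) = 4.
Pile B, S = {3, 5, 7}:
n : 0 1 2 3 4 5 6 7 8
G : 0 0 0 1 1 1 2 2 2
G_B(8) = 2.
Pile C, S = {1, 2, 9}:
n :  0  1  2  3  4  5  6  7  8  9 10 11 12 13 14
G :  0  1  2  0  1  2  0  1  2  3  0  1  2  0  1
G_C(14) = 1.
Combined Grundy value = 4 ⊕ 2 ⊕ 1 = 7.

7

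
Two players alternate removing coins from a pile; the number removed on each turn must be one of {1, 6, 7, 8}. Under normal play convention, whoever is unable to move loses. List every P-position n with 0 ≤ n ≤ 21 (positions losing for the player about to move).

n :  0  1  2  3  4  5  6  7  8  9 10 11 12 13 14 15 16 17 18 19 20 21
G :  0  1  0  1  0  1  2  3  2  3  2  3  4  0  1  0  1  0  1  2  3  2
P-positions are exactly the n with G(n) = 0.

0, 2, 4, 13, 15, 17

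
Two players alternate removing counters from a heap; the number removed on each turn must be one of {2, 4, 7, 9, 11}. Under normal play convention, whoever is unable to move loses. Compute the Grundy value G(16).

1

G(0) = 0
G(1) = mex{} = 0
G(2) = mex{0} = 1
G(3) = mex{0} = 1
G(4) = mex{1,0} = 2
G(5) = mex{1,0} = 2
G(6) = mex{2,1} = 0
G(7) = mex{2,1,0} = 3
G(8) = mex{0,2,0} = 1
G(9) = mex{3,2,1,0} = 4
G(10) = mex{1,0,1,0} = 2
G(11) = mex{4,3,2,1,0} = 5
G(12) = mex{2,1,2,1,0} = 3
G(13) = mex{5,4,0,2,1} = 3
G(14) = mex{3,2,3,2,1} = 0
G(15) = mex{3,5,1,0,2} = 4
G(16) = mex{0,3,4,3,2} = 1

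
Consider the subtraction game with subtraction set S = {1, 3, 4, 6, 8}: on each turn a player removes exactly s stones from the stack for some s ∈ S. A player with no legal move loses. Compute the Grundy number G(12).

G(0) = 0
G(1) = mex{0} = 1
G(2) = mex{1} = 0
G(3) = mex{0,0} = 1
G(4) = mex{1,1,0} = 2
G(5) = mex{2,0,1} = 3
G(6) = mex{3,1,0,0} = 2
G(7) = mex{2,2,1,1} = 0
G(8) = mex{0,3,2,0,0} = 1
G(9) = mex{1,2,3,1,1} = 0
G(10) = mex{0,0,2,2,0} = 1
G(11) = mex{1,1,0,3,1} = 2
G(12) = mex{2,0,1,2,2} = 3

3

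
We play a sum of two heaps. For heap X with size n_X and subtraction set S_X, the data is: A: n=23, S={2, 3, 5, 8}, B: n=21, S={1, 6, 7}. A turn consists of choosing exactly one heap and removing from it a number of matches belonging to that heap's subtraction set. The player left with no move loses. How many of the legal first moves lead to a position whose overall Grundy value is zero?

Heap A, S = {2, 3, 5, 8}:
G(0) = 0
G(1) = mex{} = 0
G(2) = mex{0} = 1
G(3) = mex{0,0} = 1
G(4) = mex{1,0} = 2
G(5) = mex{1,1,0} = 2
G(6) = mex{2,1,0} = 3
G(7) = mex{2,2,1} = 0
G(8) = mex{3,2,1,0} = 4
G(9) = mex{0,3,2,0} = 1
G(10) = mex{4,0,2,1} = 3
G(11) = mex{1,4,3,1} = 0
G(12) = mex{3,1,0,2} = 4
G(13) = mex{0,3,4,2} = 1
G(14) = mex{4,0,1,3} = 2
G(15) = mex{1,4,3,0} = 2
G(16) = mex{2,1,0,4} = 3
G(17) = mex{2,2,4,1} = 0
G(18) = mex{3,2,1,3} = 0
G(19) = mex{0,3,2,0} = 1
G(20) = mex{0,0,2,4} = 1
G(21) = mex{1,0,3,1} = 2
G(22) = mex{1,1,0,2} = 3
G(23) = mex{2,1,0,2} = 3
G_A(23) = 3.
Heap B, S = {1, 6, 7}:
G(0) = 0
G(1) = mex{0} = 1
G(2) = mex{1} = 0
G(3) = mex{0} = 1
G(4) = mex{1} = 0
G(5) = mex{0} = 1
G(6) = mex{1,0} = 2
G(7) = mex{2,1,0} = 3
G(8) = mex{3,0,1} = 2
G(9) = mex{2,1,0} = 3
G(10) = mex{3,0,1} = 2
G(11) = mex{2,1,0} = 3
G(12) = mex{3,2,1} = 0
G(13) = mex{0,3,2} = 1
G(14) = mex{1,2,3} = 0
G(15) = mex{0,3,2} = 1
G(16) = mex{1,2,3} = 0
G(17) = mex{0,3,2} = 1
G(18) = mex{1,0,3} = 2
G(19) = mex{2,1,0} = 3
G(20) = mex{3,0,1} = 2
G(21) = mex{2,1,0} = 3
G_B(21) = 3.
Combined Grundy value = 3 ⊕ 3 = 0.
A winning move leaves total XOR = 0, i.e. changes one component's Grundy value g to g ⊕ X where X is the current total.
Heap A: target g' = 3⊕0 = 3, but every legal move changes the Grundy value (mex property), so 0 moves.
Heap B: target g' = 3⊕0 = 3, but every legal move changes the Grundy value (mex property), so 0 moves.

0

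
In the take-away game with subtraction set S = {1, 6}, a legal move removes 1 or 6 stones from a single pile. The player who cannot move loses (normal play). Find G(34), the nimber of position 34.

G(0) = 0
G(1) = mex{0} = 1
G(2) = mex{1} = 0
G(3) = mex{0} = 1
G(4) = mex{1} = 0
G(5) = mex{0} = 1
G(6) = mex{1,0} = 2
G(7) = mex{2,1} = 0
G(8) = mex{0,0} = 1
G(9) = mex{1,1} = 0
G(10) = mex{0,0} = 1
G(11) = mex{1,1} = 0
G(12) = mex{0,2} = 1
G(13) = mex{1,0} = 2
G(14) = mex{2,1} = 0
G(15) = mex{0,0} = 1
G(16) = mex{1,1} = 0
G(17) = mex{0,0} = 1
G(18) = mex{1,1} = 0
G(19) = mex{0,2} = 1
G(20) = mex{1,0} = 2
G(21) = mex{2,1} = 0
G(22) = mex{0,0} = 1
G(23) = mex{1,1} = 0
G(24) = mex{0,0} = 1
G(25) = mex{1,1} = 0
G(26) = mex{0,2} = 1
G(27) = mex{1,0} = 2
G(28) = mex{2,1} = 0
G(29) = mex{0,0} = 1
G(30) = mex{1,1} = 0
G(31) = mex{0,0} = 1
G(32) = mex{1,1} = 0
G(33) = mex{0,2} = 1
G(34) = mex{1,0} = 2

2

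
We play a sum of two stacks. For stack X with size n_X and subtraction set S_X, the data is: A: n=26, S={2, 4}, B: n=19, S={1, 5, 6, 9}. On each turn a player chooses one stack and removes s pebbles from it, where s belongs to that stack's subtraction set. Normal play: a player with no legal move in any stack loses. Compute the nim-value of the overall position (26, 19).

2

Stack A, S = {2, 4}:
G(0) = 0
G(1) = mex{} = 0
G(2) = mex{0} = 1
G(3) = mex{0} = 1
G(4) = mex{1,0} = 2
G(5) = mex{1,0} = 2
G(6) = mex{2,1} = 0
G(7) = mex{2,1} = 0
G(8) = mex{0,2} = 1
G(9) = mex{0,2} = 1
G(10) = mex{1,0} = 2
G(11) = mex{1,0} = 2
G(12) = mex{2,1} = 0
G(13) = mex{2,1} = 0
G(14) = mex{0,2} = 1
G(15) = mex{0,2} = 1
G(16) = mex{1,0} = 2
G(17) = mex{1,0} = 2
G(18) = mex{2,1} = 0
G(19) = mex{2,1} = 0
G(20) = mex{0,2} = 1
G(21) = mex{0,2} = 1
G(22) = mex{1,0} = 2
G(23) = mex{1,0} = 2
G(24) = mex{2,1} = 0
G(25) = mex{2,1} = 0
G(26) = mex{0,2} = 1
G_A(26) = 1.
Stack B, S = {1, 5, 6, 9}:
n :  0  1  2  3  4  5  6  7  8  9 10 11 12 13 14 15 16 17 18 19
G :  0  1  0  1  0  1  2  3  2  3  2  3  0  1  0  1  0  1  2  3
G_B(19) = 3.
Combined Grundy value = 1 ⊕ 3 = 2.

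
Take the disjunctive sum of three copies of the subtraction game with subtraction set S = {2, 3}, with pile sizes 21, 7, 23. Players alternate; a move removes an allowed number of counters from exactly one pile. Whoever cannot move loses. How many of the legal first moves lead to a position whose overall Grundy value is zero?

0

All piles use S = {2, 3}:
G(0) = 0
G(1) = mex{} = 0
G(2) = mex{0} = 1
G(3) = mex{0,0} = 1
G(4) = mex{1,0} = 2
G(5) = mex{1,1} = 0
G(6) = mex{2,1} = 0
G(7) = mex{0,2} = 1
G(8) = mex{0,0} = 1
G(9) = mex{1,0} = 2
G(10) = mex{1,1} = 0
G(11) = mex{2,1} = 0
G(12) = mex{0,2} = 1
G(13) = mex{0,0} = 1
G(14) = mex{1,0} = 2
G(15) = mex{1,1} = 0
G(16) = mex{2,1} = 0
G(17) = mex{0,2} = 1
G(18) = mex{0,0} = 1
G(19) = mex{1,0} = 2
G(20) = mex{1,1} = 0
G(21) = mex{2,1} = 0
G(22) = mex{0,2} = 1
G(23) = mex{0,0} = 1
Pile A: G(21) = 0.
Pile B: G(7) = 1.
Pile C: G(23) = 1.
Combined Grundy value = 0 ⊕ 1 ⊕ 1 = 0.
A winning move leaves total XOR = 0, i.e. changes one component's Grundy value g to g ⊕ X where X is the current total.
Pile A: target g' = 0⊕0 = 0, but every legal move changes the Grundy value (mex property), so 0 moves.
Pile B: target g' = 1⊕0 = 1, but every legal move changes the Grundy value (mex property), so 0 moves.
Pile C: target g' = 1⊕0 = 1, but every legal move changes the Grundy value (mex property), so 0 moves.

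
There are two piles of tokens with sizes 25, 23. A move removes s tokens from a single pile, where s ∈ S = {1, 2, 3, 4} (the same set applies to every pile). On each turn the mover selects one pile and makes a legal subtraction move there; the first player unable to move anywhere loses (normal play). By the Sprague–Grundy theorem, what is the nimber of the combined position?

All piles use S = {1, 2, 3, 4}:
n :  0  1  2  3  4  5  6  7  8  9 10 11 12 13 14 15 16 17 18 19 20 21 22 23 24 25
G :  0  1  2  3  4  0  1  2  3  4  0  1  2  3  4  0  1  2  3  4  0  1  2  3  4  0
Pile A: G(25) = 0.
Pile B: G(23) = 3.
Combined Grundy value = 0 ⊕ 3 = 3.

3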